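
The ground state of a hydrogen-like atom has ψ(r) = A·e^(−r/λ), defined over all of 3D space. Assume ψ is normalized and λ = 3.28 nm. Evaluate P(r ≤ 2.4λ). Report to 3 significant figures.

P ≈ 0.857

With dV = 4πr²dr, the probability is ∫|ψ|² dV over r ≤ 2.4λ.
A² is fixed by ∫₀^∞ 4πr²|ψ|² dr = 1, i.e. A² = (π·λ^3)^(−1).
Let u = r/λ; then A², 4π and the length scale all cancel, so P = ∫_{0}^{2.4} u^2·e^(-2·u) du ÷ ∫_{0}^{∞} u^2·e^(-2·u) du.
An antiderivative of u^2·e^(-2·u) is -(2·u^2 + 2·u + 1)·e^(-2·u)/4; evaluating from 0 to 2.4 gives 1/4 - 433·e^(-24/5)/100, while the full integral is 1/4.
This evaluates to P = 0.8575.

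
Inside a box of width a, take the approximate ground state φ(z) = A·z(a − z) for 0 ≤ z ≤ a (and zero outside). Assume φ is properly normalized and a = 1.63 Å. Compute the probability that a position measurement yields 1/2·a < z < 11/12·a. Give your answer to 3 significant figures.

P ≈ 0.495

P = ∫_{1/2·a}^{11/12·a} |φ(z)|² dz.
Since A² = 1/(a^5/30), this is the region integral divided by the full normalization integral.
Let u = z/a; then A² and the length scale cancel, so P = ∫_{1/2}^{11/12} u^2·(1 - u)^2 du ÷ ∫_{0}^{1} u^2·(1 - u)^2 du.
Using ∫ u^2·(1 - u)^2 du = u^3·(6·u^2 - 15·u + 10)/30, the numerator is ≈ 0.016497 and the denominator is 1/30.
The result is P = 0.4949.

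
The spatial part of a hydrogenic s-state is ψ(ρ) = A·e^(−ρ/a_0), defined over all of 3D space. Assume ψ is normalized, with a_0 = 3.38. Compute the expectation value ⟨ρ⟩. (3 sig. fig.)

⟨ρ⟩ = ∫ ρ |ψ|² 4πρ² dρ over the full domain.
With ∫₀^∞ ρ^3 e^(−αρ) dρ = 3!/α^4, the ratio of the moment integral to the normalization integral gives ⟨ρ⟩ = 3·a_0/2.
Putting a_0 = 3.38 gives 5.070.

⟨ρ⟩ ≈ 5.07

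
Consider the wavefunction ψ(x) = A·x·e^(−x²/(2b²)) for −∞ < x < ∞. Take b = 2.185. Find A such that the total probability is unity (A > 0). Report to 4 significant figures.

Normalization requires ∫|ψ|² dx = 1, integrated from −∞ to ∞.
Differentiating ∫e^(−αx²) dx = √(π/α) under α to get the higher moments, carrying out the integral gives A² · √(π)·b^3/2.
Setting this equal to 1 gives A² = 1/(√(π)·b^3/2).
Substituting b = 2.185 gives A² = 0.10817, so A = 0.32889.

A ≈ 0.3289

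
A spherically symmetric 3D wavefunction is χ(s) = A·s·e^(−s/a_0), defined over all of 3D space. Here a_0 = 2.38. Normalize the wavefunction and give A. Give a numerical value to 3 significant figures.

Normalization requires ∫|χ|² 4πs² ds = 1, integrated from 0 to ∞.
(Spherical symmetry: dV = 4πs² ds.)
Recall ∫₀^∞ s^m e^(−s/β) ds = m!·β^(m+1), carrying out the integral gives A² · 3·π·a_0^5.
Substituting a_0 = 2.38 gives A² = 0.001389, so A = 0.03728.

A ≈ 0.0373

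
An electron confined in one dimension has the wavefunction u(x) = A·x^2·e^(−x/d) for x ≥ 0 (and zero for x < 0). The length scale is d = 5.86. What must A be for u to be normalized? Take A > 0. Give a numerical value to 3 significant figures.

The normalization condition is ∫|u|² dx = 1 from 0 to ∞.
With ∫₀^∞ x^4 e^(−αx) dx = 4!/α^5, with u = A·x^2·e^(−x/d), the integral evaluates to A²·[3·d^5/4].
Setting this equal to 1 gives A² = 1/(3·d^5/4).
Plugging in d = 5.86 yields A = 0.01389.

A ≈ 0.0139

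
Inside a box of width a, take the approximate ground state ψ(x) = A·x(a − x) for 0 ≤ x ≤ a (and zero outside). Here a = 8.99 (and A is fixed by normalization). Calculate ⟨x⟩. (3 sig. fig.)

The expectation value is the |ψ|²-weighted average of x: ∫ x|ψ|² dx.
The ratio of the moment integral to the normalization integral gives ⟨x⟩ = a/2.
With a = 8.99, ⟨x⟩ = 4.495.

⟨x⟩ ≈ 4.50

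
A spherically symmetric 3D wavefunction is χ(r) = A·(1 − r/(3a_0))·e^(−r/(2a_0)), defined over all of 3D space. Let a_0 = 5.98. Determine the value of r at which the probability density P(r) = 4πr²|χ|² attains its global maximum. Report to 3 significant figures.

r ≈ 5.98

Differentiate P(r) = 4πr²|χ|² with respect to r and set to zero.
Solving yields r = a_0.
With a_0 = 5.98, the most probable radial distance is 5.980.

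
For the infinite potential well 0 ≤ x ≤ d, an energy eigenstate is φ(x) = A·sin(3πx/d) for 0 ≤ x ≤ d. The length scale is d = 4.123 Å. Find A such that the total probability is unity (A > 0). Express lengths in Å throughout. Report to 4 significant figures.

A ≈ 0.6965 Å^(-1/2)

Normalization requires ∫|φ|² dx = 1, integrated from 0 to d.
With ∫₀^d sin²(nπx/d) dx = d/2, the integral (without the A² prefactor) comes out to d/2.
So A² = (d/2)^(−1).
With d = 4.123: A² = 0.48508 and A = 0.69648.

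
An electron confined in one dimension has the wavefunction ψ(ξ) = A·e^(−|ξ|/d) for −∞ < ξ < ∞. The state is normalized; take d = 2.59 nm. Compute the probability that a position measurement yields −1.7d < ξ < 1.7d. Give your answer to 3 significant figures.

P ≈ 0.967

P = ∫_{−1.7d}^{1.7d} |ψ(ξ)|² dξ.
Since A² = 1/(d), this is the region integral divided by the full normalization integral.
Both integrals are even about ξ = 0, so only the ξ ≥ 0 halves are needed (the factors of 2 cancel). Substituting u = ξ/d, A² and the length scale cancel in the ratio: P = ∫_{0}^{1.7} e^(-2·u) du / ∫_{0}^{∞} e^(-2·u) du.
An antiderivative of e^(-2·u) is -e^(-2·u)/2; evaluating from 0 to 1.7 gives 1/2 - e^(-17/5)/2, while the full integral is 1/2.
This works out to P = 0.9666.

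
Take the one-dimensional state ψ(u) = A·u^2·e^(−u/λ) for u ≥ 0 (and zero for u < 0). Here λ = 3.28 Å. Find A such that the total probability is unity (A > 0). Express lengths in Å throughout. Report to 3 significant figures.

We need A² ∫|f|² du = 1, taking the integral from 0 to ∞.
The integral (without the A² prefactor) comes out to 3·λ^5/4.
So A² = (3·λ^5/4)^(−1).
Substituting λ = 3.28 gives A² = 0.003512, so A = 0.05926.

A ≈ 0.0593 Å^(-5/2)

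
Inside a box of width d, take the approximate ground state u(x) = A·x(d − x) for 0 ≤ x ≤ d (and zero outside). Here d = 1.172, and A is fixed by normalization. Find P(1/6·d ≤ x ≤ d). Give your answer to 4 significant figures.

P ≈ 0.9645

P = ∫_{1/6·d}^{d} |u(x)|² dx.
Since A² = 1/(d^5/30), this is the region integral divided by the full normalization integral.
Substituting t = x/d, A² and the length scale cancel in the ratio: P = ∫_{1/6}^{1} t^2·(1 - t)^2 dt / ∫_{0}^{1} t^2·(1 - t)^2 dt.
With ∫ t^2·(1 - t)^2 dt = t^3·(6·t^2 - 15·t + 10)/30 + C, the region integral is 125/3888 and the full one is 1/30.
The result is P = 625/648.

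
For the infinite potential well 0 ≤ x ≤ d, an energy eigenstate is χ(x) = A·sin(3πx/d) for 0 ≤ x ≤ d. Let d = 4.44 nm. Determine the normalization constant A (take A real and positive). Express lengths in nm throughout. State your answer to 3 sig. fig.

A ≈ 0.671 nm^(-1/2)

Require ∫ |χ|² dx = 1 over the whole domain.
With ∫₀^d sin²(nπx/d) dx = d/2, with χ = A·sin(3πx/d), the integral evaluates to A²·[d/2].
So A² = (d/2)^(−1).
Plugging in d = 4.44 yields A = 0.6712.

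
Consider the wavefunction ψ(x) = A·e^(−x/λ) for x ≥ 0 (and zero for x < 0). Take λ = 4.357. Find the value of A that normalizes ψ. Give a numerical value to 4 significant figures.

A ≈ 0.6775

We need A² ∫|f|² dx = 1, taking the integral from 0 to ∞.
Recall ∫₀^∞ x^m e^(−x/β) dx = m!·β^(m+1), the integral (without the A² prefactor) comes out to λ/2.
So A² = (λ/2)^(−1).
Substituting λ = 4.357 gives A² = 0.45903, so A = 0.67752.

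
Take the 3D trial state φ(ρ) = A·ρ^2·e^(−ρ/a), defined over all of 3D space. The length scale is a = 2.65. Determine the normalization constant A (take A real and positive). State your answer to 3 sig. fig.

Normalization requires ∫|φ|² 4πρ² dρ = 1, integrated from 0 to ∞.
With ∫₀^∞ ρ^6 e^(−αρ) dρ = 6!/α^7, carrying out the integral gives A² · 45·π·a^7/2.
With a = 2.65: A² = 0.00001542 and A = 0.003926.

A ≈ 0.00393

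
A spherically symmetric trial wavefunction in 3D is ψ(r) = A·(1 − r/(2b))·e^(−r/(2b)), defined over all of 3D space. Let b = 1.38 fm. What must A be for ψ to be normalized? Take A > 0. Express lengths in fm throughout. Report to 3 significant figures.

A ≈ 0.123 fm^(-3/2)

Require ∫ |ψ|² 4πr² dr = 1 over the whole domain.
The angular integral contributes 4π, leaving ∫₀^∞ r²|ψ|² dr.
Recall ∫₀^∞ r^m e^(−r/β) dr = m!·β^(m+1), ∫|ψ|² 4πr² dr = A²·(8·π·b^3).
Setting this equal to 1 gives A² = 1/(8·π·b^3).
Plugging in b = 1.38 yields A = 0.1230.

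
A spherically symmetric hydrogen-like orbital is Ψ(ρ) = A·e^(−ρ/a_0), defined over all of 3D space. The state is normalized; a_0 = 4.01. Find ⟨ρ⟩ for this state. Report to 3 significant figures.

⟨ρ⟩ ≈ 6.02

By definition ⟨ρ⟩ = ∫ ρ |Ψ(ρ)|² 4πρ² dρ.
Evaluating both integrals, ⟨ρ⟩ = 3·a_0/2.
Putting a_0 = 4.01 gives 6.015.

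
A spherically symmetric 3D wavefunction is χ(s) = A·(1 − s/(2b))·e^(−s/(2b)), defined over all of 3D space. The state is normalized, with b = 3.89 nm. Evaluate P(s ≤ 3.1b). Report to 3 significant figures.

P = ∫ |χ|² 4πs² ds over s ≤ 3.1b.
A² is fixed by ∫₀^∞ 4πs²|χ|² ds = 1, i.e. A² = (8·π·b^3)^(−1).
Let u = s/b; then A², 4π and the length scale all cancel, so P = ∫_{0}^{3.1} u^2·(1 - u/2)^2·e^(-u) du ÷ ∫_{0}^{∞} u^2·(1 - u/2)^2·e^(-u) du.
Using ∫ u^2·(1 - u/2)^2·e^(-u) du = -(u^4/4 + u^2 + 2·u + 2)·e^(-u), the numerator is ≈ 0.15758 and the denominator is 2.
This evaluates to P = 0.07879.

P ≈ 0.0788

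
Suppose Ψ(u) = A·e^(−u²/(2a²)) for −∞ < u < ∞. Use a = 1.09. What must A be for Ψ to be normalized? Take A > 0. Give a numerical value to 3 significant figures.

Require ∫ |Ψ|² du = 1 over the whole domain.
Carrying out the integral gives A² · √(π)·a.
Hence A² = 1/[√(π)·a].
Substituting a = 1.09 gives A² = 0.5176, so A = 0.7194.

A ≈ 0.719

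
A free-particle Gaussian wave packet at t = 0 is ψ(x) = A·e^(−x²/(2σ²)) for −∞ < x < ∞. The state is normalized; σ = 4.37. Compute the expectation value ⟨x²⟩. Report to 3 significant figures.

⟨x²⟩ = ∫ x^2 |ψ|² dx over the full domain.
Differentiating ∫e^(−αx²) dx = √(π/α) under α to get the higher moments, since the A² factors cancel between numerator and denominator, ⟨x²⟩ = σ^2/2.
With σ = 4.37, ⟨x^2⟩ = 9.548.

⟨x^2⟩ ≈ 9.55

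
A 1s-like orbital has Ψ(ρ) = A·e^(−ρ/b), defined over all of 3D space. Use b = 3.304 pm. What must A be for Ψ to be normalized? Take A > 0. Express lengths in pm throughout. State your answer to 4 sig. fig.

A ≈ 0.09394 pm^(-3/2)

Normalization requires ∫|Ψ|² 4πρ² dρ = 1, integrated from 0 to ∞.
(Spherical symmetry: dV = 4πρ² dρ.)
Using ∫₀^∞ ρⁿ e^(−αρ) dρ = n!/αⁿ⁺¹, the integral (without the A² prefactor) comes out to π·b^3.
Hence A² = 1/[π·b^3].
Substituting b = 3.304 gives A² = 0.0088253, so A = 0.093943.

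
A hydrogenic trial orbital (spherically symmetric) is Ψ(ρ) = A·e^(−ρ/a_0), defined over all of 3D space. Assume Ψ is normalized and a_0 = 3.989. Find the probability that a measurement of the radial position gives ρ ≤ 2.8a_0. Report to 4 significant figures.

P ≈ 0.9176

P = ∫ |Ψ|² 4πρ² dρ over ρ ≤ 2.8a_0.
The full normalization integral is A²·[π·a_0^3] = 1, fixing A².
Let u = ρ/a_0; then A², 4π and the length scale all cancel, so P = ∫_{0}^{2.8} u^2·e^(-2·u) du ÷ ∫_{0}^{∞} u^2·e^(-2·u) du.
With ∫ u^2·e^(-2·u) du = -(2·u^2 + 2·u + 1)·e^(-2·u)/4 + C, the region integral is 1/4 - 557·e^(-28/5)/100 and the full one is 1/4.
The region integral divided by the full integral gives P = 0.91761.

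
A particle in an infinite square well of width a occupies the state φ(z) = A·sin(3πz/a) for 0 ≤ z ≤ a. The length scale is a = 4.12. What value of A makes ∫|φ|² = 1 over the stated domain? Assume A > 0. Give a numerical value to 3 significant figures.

A ≈ 0.697

We need A² ∫|f|² dz = 1, taking the integral from 0 to a.
With ∫₀^a sin²(nπz/a) dz = a/2, carrying out the integral gives A² · a/2.
So A² = (a/2)^(−1).
With a = 4.12: A² = 0.4854 and A = 0.6967.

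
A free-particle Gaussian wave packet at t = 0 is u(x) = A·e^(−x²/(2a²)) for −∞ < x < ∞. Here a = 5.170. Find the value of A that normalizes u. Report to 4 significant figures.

We need A² ∫|f|² dx = 1, taking the integral from −∞ to ∞.
Using the Gaussian integral ∫_{−∞}^{∞} e^(−αx²) dx = √(π/α), with u = A·e^(−x²/(2a²)), the integral evaluates to A²·[√(π)·a].
Hence A² = 1/[√(π)·a].
With a = 5.170: A² = 0.10913 and A = 0.33034.

A ≈ 0.3303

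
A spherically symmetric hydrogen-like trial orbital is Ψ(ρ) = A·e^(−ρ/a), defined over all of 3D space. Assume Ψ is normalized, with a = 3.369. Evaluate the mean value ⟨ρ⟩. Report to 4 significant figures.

By definition ⟨ρ⟩ = ∫ ρ |Ψ(ρ)|² 4πρ² dρ.
Evaluating both integrals, ⟨ρ⟩ = 3·a/2.
Putting a = 3.369 gives 5.0535.

⟨ρ⟩ ≈ 5.054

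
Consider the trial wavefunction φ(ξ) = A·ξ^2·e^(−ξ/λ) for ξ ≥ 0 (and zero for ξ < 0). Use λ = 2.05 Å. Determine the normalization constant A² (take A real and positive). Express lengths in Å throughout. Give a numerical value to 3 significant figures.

Require ∫ |φ|² dξ = 1 over the whole domain.
∫|φ|² dξ = A²·(3·λ^5/4).
So A² = (3·λ^5/4)^(−1).
Plugging in λ = 2.05 yields A = 0.1919.

A^2 ≈ 0.0368 Å^(-5)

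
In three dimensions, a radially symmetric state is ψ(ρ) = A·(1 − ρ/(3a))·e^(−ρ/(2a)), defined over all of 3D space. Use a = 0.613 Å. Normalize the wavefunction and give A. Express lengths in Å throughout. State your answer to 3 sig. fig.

Normalization requires ∫|ψ|² 4πρ² dρ = 1, integrated from 0 to ∞.
With ψ = A·(1 − ρ/(3a))·e^(−ρ/(2a)), the integral evaluates to A²·[8·π·a^3/3].
So A² = (8·π·a^3/3)^(−1).
Substituting a = 0.613 gives A² = 0.5182, so A = 0.7199.

A ≈ 0.720 Å^(-3/2)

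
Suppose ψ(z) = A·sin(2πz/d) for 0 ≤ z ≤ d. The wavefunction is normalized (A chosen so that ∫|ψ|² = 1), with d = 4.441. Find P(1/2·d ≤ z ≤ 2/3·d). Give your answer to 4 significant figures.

P ≈ 0.09775

The probability is P = ∫ |ψ|² dz over [1/2·d, 2/3·d].
The normalization integral ∫|ψ|²dz over the whole domain equals d/2·A², and A² cancels in the ratio.
Substituting u = z/d, A² and the length scale cancel in the ratio: P = ∫_{1/2}^{2/3} sin(2·π·u)^2 du / ∫_{0}^{1} sin(2·π·u)^2 du.
An antiderivative of sin(2·π·u)^2 is u/2 - sin(4·π·u)/(8·π); evaluating from 1/2 to 2/3 gives -√(3)/(16·π) + 1/12, while the full integral is 1/2.
This works out to P = (-√(3)/8 + π/6)/π.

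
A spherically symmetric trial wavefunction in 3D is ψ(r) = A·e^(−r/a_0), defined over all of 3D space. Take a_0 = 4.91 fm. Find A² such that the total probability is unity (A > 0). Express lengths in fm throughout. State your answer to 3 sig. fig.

A^2 ≈ 0.00269 fm^(-3)

We need A² ∫|f|² 4πr² dr = 1, taking the integral from 0 to ∞.
With ∫₀^∞ r^2 e^(−αr) dr = 2!/α^3, carrying out the integral gives A² · π·a_0^3.
So A² = (π·a_0^3)^(−1).
With a_0 = 4.91: A² = 0.002689 and A = 0.05186.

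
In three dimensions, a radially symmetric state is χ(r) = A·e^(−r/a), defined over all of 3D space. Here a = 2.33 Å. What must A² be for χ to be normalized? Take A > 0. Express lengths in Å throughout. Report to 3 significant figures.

A^2 ≈ 0.0252 Å^(-3)

Require ∫ |χ|² 4πr² dr = 1 over the whole domain.
The angular integral contributes 4π, leaving ∫₀^∞ r²|χ|² dr.
With χ = A·e^(−r/a), the integral evaluates to A²·[π·a^3].
Hence A² = 1/[π·a^3].
Plugging in a = 2.33 yields A = 0.1586.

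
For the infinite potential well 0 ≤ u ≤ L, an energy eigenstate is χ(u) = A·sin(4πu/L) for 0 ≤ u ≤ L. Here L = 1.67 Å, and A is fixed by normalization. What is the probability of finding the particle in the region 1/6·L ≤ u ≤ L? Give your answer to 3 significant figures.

The probability is P = ∫ |χ|² du over [1/6·L, L].
Since A² = 1/(L/2), this is the region integral divided by the full normalization integral.
Let t = u/L; then A² and the length scale cancel, so P = ∫_{1/6}^{1} sin(4·π·t)^2 dt ÷ ∫_{0}^{1} sin(4·π·t)^2 dt.
Using ∫ sin(4·π·t)^2 dt = t/2 - sin(4·π·t)·cos(4·π·t)/(8·π), the numerator is -√(3)/(32·π) + 5/12 and the denominator is 1/2.
Taking the ratio, P = -√(3)/(16·π) + 5/6.

P ≈ 0.799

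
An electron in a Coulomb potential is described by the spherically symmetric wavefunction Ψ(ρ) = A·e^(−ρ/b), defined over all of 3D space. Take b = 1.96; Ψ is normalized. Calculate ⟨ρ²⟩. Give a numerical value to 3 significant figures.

⟨ρ²⟩ = ∫ ρ^2 |Ψ|² 4πρ² dρ over the full domain.
The ratio of the moment integral to the normalization integral gives ⟨ρ²⟩ = 3·b^2.
With b = 1.96, ⟨ρ^2⟩ = 11.52.

⟨ρ^2⟩ ≈ 11.5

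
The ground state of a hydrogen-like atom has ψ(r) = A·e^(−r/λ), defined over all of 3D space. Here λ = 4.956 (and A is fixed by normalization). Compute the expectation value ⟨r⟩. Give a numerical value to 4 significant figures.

⟨r⟩ ≈ 7.434

The expectation value is the |ψ|²-weighted average of r: ∫ r|ψ|² 4πr² dr.
Using ∫₀^∞ rⁿ e^(−αr) dr = n!/αⁿ⁺¹, the ratio of the moment integral to the normalization integral gives ⟨r⟩ = 3·λ/2.
Putting λ = 4.956 gives 7.4340.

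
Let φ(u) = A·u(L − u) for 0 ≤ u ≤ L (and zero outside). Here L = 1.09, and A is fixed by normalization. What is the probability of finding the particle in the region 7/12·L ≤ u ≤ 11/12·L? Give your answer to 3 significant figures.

|φ|² is the probability density, so P = ∫_{7/12·L}^{11/12·L} |φ|² du.
The normalization integral ∫|φ|²du over the whole domain equals L^5/30·A², and A² cancels in the ratio.
Substituting t = u/L, A² and the length scale cancel in the ratio: P = ∫_{7/12}^{11/12} t^2·(1 - t)^2 dt / ∫_{0}^{1} t^2·(1 - t)^2 dt.
With ∫ t^2·(1 - t)^2 dt = t^3·(6·t^2 - 15·t + 10)/30 + C, the region integral is ≈ 0.011384 and the full one is 1/30.
Taking the ratio, P = 0.3415.

P ≈ 0.342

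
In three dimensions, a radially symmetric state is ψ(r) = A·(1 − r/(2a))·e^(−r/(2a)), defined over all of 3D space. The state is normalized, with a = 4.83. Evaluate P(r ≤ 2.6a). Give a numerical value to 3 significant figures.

P ≈ 0.0573

P = ∫ |ψ|² 4πr² dr over r ≤ 2.6a.
A² is fixed by ∫₀^∞ 4πr²|ψ|² dr = 1, i.e. A² = (8·π·a^3)^(−1).
In terms of u = r/a (A², 4π and the length scale all cancel between numerator and denominator), P = [∫_{0}^{2.6} u^2·(1 - u/2)^2·e^(-u) du] / [∫_{0}^{∞} u^2·(1 - u/2)^2·e^(-u) du].
An antiderivative of u^2·(1 - u/2)^2·e^(-u) is -(u^4/4 + u^2 + 2·u + 2)·e^(-u); evaluating from 0 to 2.6 gives ≈ 0.11461, while the full integral is 2.
Taking the ratio yields P = 0.05730.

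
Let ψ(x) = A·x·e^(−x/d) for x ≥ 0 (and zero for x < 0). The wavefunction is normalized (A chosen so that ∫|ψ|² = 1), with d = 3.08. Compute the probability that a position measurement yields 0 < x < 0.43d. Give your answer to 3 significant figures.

The probability is P = ∫ |ψ|² dx over [0, 0.43d].
Since A² = 1/(d^3/4), this is the region integral divided by the full normalization integral.
In terms of u = x/d (A² and the length scale cancel between numerator and denominator), P = [∫_{0}^{0.43} u^2·e^(-2·u) du] / [∫_{0}^{∞} u^2·e^(-2·u) du].
Using ∫ u^2·e^(-2·u) du = -(2·u^2 + 2·u + 1)·e^(-2·u)/4, the numerator is ≈ 0.014108 and the denominator is 1/4.
Taking the ratio, P = 0.05643.

P ≈ 0.0564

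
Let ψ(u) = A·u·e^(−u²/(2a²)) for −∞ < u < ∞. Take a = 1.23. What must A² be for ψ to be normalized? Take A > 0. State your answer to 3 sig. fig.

The normalization condition is ∫|ψ|² du = 1 from −∞ to ∞.
Differentiating ∫e^(−αu²) du = √(π/α) under α to get the higher moments, the integral (without the A² prefactor) comes out to √(π)·a^3/2.
So A² = (√(π)·a^3/2)^(−1).
Plugging in a = 1.23 yields A = 0.7787.

A^2 ≈ 0.606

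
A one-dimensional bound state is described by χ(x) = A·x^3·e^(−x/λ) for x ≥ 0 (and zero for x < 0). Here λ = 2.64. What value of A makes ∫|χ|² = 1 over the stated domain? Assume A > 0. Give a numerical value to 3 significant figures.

The normalization condition is ∫|χ|² dx = 1 from 0 to ∞.
Recall ∫₀^∞ x^m e^(−x/β) dx = m!·β^(m+1), ∫|χ|² dx = A²·(45·λ^7/8).
Substituting λ = 2.64 gives A² = 0.0001989, so A = 0.01410.

A ≈ 0.0141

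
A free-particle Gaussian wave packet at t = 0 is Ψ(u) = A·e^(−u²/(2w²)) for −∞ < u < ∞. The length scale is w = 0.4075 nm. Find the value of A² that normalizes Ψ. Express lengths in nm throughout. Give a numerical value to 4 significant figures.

Require ∫ |Ψ|² du = 1 over the whole domain.
Differentiating ∫e^(−αu²) du = √(π/α) under α to get the higher moments, ∫|Ψ|² du = A²·(√(π)·w).
Plugging in w = 0.4075 yields A = 1.1767.

A^2 ≈ 1.385 nm^(-1)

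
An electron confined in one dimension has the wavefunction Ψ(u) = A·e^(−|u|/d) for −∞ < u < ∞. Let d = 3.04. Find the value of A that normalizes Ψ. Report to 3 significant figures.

A ≈ 0.574

Normalization requires ∫|Ψ|² du = 1, integrated from −∞ to ∞.
The integral (without the A² prefactor) comes out to d.
So A² = (d)^(−1).
Substituting d = 3.04 gives A² = 0.3289, so A = 0.5735.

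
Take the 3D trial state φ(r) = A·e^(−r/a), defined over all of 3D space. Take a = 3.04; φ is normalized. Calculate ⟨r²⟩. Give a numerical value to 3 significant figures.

⟨r^2⟩ ≈ 27.7

By definition ⟨r²⟩ = ∫ r^2 |φ(r)|² 4πr² dr.
Recall ∫₀^∞ r^m e^(−r/β) dr = m!·β^(m+1), evaluating both integrals, ⟨r²⟩ = 3·a^2.
Putting a = 3.04 gives 27.72.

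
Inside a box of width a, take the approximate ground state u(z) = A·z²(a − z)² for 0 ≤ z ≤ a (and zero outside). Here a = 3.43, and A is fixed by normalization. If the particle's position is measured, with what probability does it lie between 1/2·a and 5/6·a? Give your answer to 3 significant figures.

P = ∫_{1/2·a}^{5/6·a} |u(z)|² dz.
With A² fixed by ∫|u|² = 1, i.e. A² = (a^9/630)^(−1), substitute and integrate.
Substituting t = z/a, A² and the length scale cancel in the ratio: P = ∫_{1/2}^{5/6} t^4·(1 - t)^4 dt / ∫_{0}^{1} t^4·(1 - t)^4 dt.
With ∫ t^4·(1 - t)^4 dt = t^5·(70·t^4 - 315·t^3 + 540·t^2 - 420·t + 126)/630 + C, the region integral is ≈ 0.00077944 and the full one is 1/630.
The result is P = 0.4910.

P ≈ 0.491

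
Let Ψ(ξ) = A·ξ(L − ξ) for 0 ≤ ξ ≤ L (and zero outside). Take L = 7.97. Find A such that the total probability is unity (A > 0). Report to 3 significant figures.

A ≈ 0.0305

Require ∫ |Ψ|² dξ = 1 over the whole domain.
∫|Ψ|² dξ = A²·(L^5/30).
So A² = (L^5/30)^(−1).
Substituting L = 7.97 gives A² = 0.0009329, so A = 0.03054.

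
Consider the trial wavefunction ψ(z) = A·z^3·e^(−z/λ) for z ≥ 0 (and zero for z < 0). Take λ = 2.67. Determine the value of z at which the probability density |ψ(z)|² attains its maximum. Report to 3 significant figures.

Differentiate |ψ(z)|² with respect to z and set to zero.
Solving yields z = 3·λ.
With λ = 2.67, the most probable position is 8.010.

z ≈ 8.01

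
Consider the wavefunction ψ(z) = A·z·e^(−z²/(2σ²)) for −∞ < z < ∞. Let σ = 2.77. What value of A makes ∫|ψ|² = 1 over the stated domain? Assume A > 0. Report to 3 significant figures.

A ≈ 0.230

Require ∫ |ψ|² dz = 1 over the whole domain.
Differentiating ∫e^(−αz²) dz = √(π/α) under α to get the higher moments, ∫|ψ|² dz = A²·(√(π)·σ^3/2).
Hence A² = 1/[√(π)·σ^3/2].
With σ = 2.77: A² = 0.05309 and A = 0.2304.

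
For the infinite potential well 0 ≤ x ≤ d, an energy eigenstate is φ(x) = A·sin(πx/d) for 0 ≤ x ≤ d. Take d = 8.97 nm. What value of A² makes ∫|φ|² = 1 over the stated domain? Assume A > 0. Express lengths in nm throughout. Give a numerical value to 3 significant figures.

Normalization requires ∫|φ|² dx = 1, integrated from 0 to d.
Using sin²θ = (1 − cos 2θ)/2, with φ = A·sin(πx/d), the integral evaluates to A²·[d/2].
So A² = (d/2)^(−1).
Plugging in d = 8.97 yields A = 0.4722.

A^2 ≈ 0.223 nm^(-1)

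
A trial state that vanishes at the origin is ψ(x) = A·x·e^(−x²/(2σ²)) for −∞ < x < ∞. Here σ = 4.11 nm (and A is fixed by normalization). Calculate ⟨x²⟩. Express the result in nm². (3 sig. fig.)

⟨x^2⟩ ≈ 25.3 nm^2

The expectation value is the |ψ|²-weighted average of x^2: ∫ x^2|ψ|² dx.
With ∫_{−∞}^{∞} x^(2m) e^(−αx²) dx = (2m−1)!!·√π / (2^m α^(m+1/2)), since the A² factors cancel between numerator and denominator, ⟨x²⟩ = 3·σ^2/2.
With σ = 4.11, ⟨x^2⟩ = 25.34.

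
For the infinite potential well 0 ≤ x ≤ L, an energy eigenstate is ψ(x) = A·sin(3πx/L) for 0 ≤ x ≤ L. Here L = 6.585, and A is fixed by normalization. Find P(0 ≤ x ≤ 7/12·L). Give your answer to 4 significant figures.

P = ∫_{0}^{7/12·L} |ψ(x)|² dx.
Since A² = 1/(L/2), this is the region integral divided by the full normalization integral.
Let u = x/L; then A² and the length scale cancel, so P = ∫_{0}^{7/12} sin(3·π·u)^2 du ÷ ∫_{0}^{1} sin(3·π·u)^2 du.
An antiderivative of sin(3·π·u)^2 is u/2 - sin(6·π·u)/(12·π); evaluating from 0 to 7/12 gives 1/(12·π) + 7/24, while the full integral is 1/2.
This works out to P = (2 + 7·π)/(12·π).

P ≈ 0.6364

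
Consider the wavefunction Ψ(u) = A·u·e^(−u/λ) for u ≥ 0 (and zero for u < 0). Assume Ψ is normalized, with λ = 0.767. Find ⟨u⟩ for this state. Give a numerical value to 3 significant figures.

⟨u⟩ ≈ 1.15

By definition ⟨u⟩ = ∫ u |Ψ(u)|² du.
The ratio of the moment integral to the normalization integral gives ⟨u⟩ = 3·λ/2.
Putting λ = 0.767 gives 1.151.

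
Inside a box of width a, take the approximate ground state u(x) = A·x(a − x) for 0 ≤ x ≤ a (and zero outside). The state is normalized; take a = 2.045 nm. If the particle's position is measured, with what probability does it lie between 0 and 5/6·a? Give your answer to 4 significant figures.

The probability is P = ∫ |u|² dx over [0, 5/6·a].
Since A² = 1/(a^5/30), this is the region integral divided by the full normalization integral.
Let t = x/a; then A² and the length scale cancel, so P = ∫_{0}^{5/6} t^2·(1 - t)^2 dt ÷ ∫_{0}^{1} t^2·(1 - t)^2 dt.
Using ∫ t^2·(1 - t)^2 dt = t^3·(6·t^2 - 15·t + 10)/30, the numerator is 125/3888 and the denominator is 1/30.
Taking the ratio, P = 625/648.

P ≈ 0.9645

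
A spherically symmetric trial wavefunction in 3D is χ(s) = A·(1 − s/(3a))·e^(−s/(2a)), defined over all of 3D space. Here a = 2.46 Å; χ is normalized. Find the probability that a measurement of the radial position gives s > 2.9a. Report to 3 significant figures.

Integrate the radial probability density 4πs²|χ|² over s > 2.9a.
The full normalization integral is A²·[8·π·a^3/3] = 1, fixing A².
Substituting u = s/a, A², 4π and the length scale all cancel in the ratio: P = ∫_{2.9}^{∞} u^2·(1 - u/3)^2·e^(-u) du / ∫_{0}^{∞} u^2·(1 - u/3)^2·e^(-u) du.
An antiderivative of u^2·(1 - u/3)^2·e^(-u) is (-u^4 + 2·u^3 - 3·u^2 - 6·u - 6)·e^(-u)/9; evaluating from 2.9 to ∞ gives ≈ 0.43150, while the full integral is 2/3.
The region integral divided by the full integral gives P = 0.6473.

P ≈ 0.647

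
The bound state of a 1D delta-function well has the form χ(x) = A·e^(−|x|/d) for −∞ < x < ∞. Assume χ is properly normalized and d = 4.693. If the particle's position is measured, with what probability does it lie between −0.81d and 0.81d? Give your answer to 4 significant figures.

|χ|² is the probability density, so P = ∫_{−0.81d}^{0.81d} |χ|² dx.
The normalization integral ∫|χ|²dx over the whole domain equals d·A², and A² cancels in the ratio.
By symmetry take twice the x ≥ 0 contribution in numerator and denominator; the 2's cancel. Substituting u = x/d, A² and the length scale cancel in the ratio: P = ∫_{0}^{0.81} e^(-2·u) du / ∫_{0}^{∞} e^(-2·u) du.
With ∫ e^(-2·u) du = -e^(-2·u)/2 + C, the region integral is 1/2 - e^(-81/50)/2 and the full one is 1/2.
The result is P = 0.80210.

P ≈ 0.8021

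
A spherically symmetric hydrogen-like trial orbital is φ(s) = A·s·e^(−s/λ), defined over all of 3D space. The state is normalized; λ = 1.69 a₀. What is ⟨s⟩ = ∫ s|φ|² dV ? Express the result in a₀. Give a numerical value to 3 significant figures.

By definition ⟨s⟩ = ∫ s |φ(s)|² 4πs² ds.
Recall ∫₀^∞ s^m e^(−s/β) ds = m!·β^(m+1), evaluating both integrals, ⟨s⟩ = 5·λ/2.
Putting λ = 1.69 gives 4.225.

⟨s⟩ ≈ 4.23 a₀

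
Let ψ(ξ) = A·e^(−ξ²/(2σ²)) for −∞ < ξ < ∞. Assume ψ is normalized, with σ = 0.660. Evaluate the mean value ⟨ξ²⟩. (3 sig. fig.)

By definition ⟨ξ²⟩ = ∫ ξ^2 |ψ(ξ)|² dξ.
Evaluating both integrals, ⟨ξ²⟩ = σ^2/2.
With σ = 0.660, ⟨ξ^2⟩ = 0.2178.

⟨ξ^2⟩ ≈ 0.218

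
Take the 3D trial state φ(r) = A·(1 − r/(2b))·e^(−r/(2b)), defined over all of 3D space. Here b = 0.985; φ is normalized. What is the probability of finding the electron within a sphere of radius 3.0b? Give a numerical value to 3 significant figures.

P ≈ 0.0727

With dV = 4πr²dr, the probability is ∫|φ|² dV over r ≤ 3.0b.
Normalization gives A² = 1/(8·π·b^3).
Let u = r/b; then A², 4π and the length scale all cancel, so P = ∫_{0}^{3.0} u^2·(1 - u/2)^2·e^(-u) du ÷ ∫_{0}^{∞} u^2·(1 - u/2)^2·e^(-u) du.
An antiderivative of u^2·(1 - u/2)^2·e^(-u) is -(u^4/4 + u^2 + 2·u + 2)·e^(-u); evaluating from 0 to 3.0 gives 2 - 149·e^(-3)/4, while the full integral is 2.
Taking the ratio yields P = 0.07272.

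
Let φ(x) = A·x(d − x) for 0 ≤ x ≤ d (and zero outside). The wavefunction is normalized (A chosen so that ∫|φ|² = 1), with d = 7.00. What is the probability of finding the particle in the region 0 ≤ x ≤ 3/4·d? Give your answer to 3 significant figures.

P ≈ 0.896

|φ|² is the probability density, so P = ∫_{0}^{3/4·d} |φ|² dx.
The normalization integral ∫|φ|²dx over the whole domain equals d^5/30·A², and A² cancels in the ratio.
Substituting u = x/d, A² and the length scale cancel in the ratio: P = ∫_{0}^{3/4} u^2·(1 - u)^2 du / ∫_{0}^{1} u^2·(1 - u)^2 du.
With ∫ u^2·(1 - u)^2 du = u^3·(6·u^2 - 15·u + 10)/30 + C, the region integral is 153/5120 and the full one is 1/30.
Taking the ratio, P = 459/512.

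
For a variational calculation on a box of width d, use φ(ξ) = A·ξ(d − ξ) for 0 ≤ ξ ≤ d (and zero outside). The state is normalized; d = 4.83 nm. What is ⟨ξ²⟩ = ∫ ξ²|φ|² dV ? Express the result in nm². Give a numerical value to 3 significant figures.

⟨ξ^2⟩ ≈ 6.67 nm^2

By definition ⟨ξ²⟩ = ∫ ξ^2 |φ(ξ)|² dξ.
Expanding the polynomial and integrating term by term, since the A² factors cancel between numerator and denominator, ⟨ξ²⟩ = 2·d^2/7.
With d = 4.83, ⟨ξ^2⟩ = 6.665.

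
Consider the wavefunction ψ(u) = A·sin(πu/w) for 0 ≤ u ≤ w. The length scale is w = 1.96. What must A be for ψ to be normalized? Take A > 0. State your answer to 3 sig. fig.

A ≈ 1.01

The normalization condition is ∫|ψ|² du = 1 from 0 to w.
Carrying out the integral gives A² · w/2.
Plugging in w = 1.96 yields A = 1.010.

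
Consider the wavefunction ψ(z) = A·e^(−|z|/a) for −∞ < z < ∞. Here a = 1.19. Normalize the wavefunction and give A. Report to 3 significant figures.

The normalization condition is ∫|ψ|² dz = 1 from −∞ to ∞.
Recall ∫₀^∞ z^m e^(−z/β) dz = m!·β^(m+1), with ψ = A·e^(−|z|/a), the integral evaluates to A²·[a].
So A² = (a)^(−1).
Substituting a = 1.19 gives A² = 0.8403, so A = 0.9167.

A ≈ 0.917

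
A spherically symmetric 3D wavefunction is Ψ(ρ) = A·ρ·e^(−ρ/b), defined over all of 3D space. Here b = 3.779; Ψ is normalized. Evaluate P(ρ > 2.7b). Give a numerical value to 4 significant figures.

Integrate the radial probability density 4πρ²|Ψ|² over ρ > 2.7b.
A² is fixed by ∫₀^∞ 4πρ²|Ψ|² dρ = 1, i.e. A² = (3·π·b^5)^(−1).
Let u = ρ/b; then A², 4π and the length scale all cancel, so P = ∫_{2.7}^{∞} u^4·e^(-2·u) du ÷ ∫_{0}^{∞} u^4·e^(-2·u) du.
With ∫ u^4·e^(-2·u) du = -(u^4/2 + u^3 + 3·u^2/2 + 3·u/2 + 3/4)·e^(-2·u) + C, the region integral is ≈ 0.279983 and the full one is 3/4.
Taking the ratio yields P = 0.37331.

P ≈ 0.3733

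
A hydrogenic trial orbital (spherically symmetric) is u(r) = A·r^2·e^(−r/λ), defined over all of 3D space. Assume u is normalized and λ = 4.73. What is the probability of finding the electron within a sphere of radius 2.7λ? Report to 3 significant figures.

Integrate the radial probability density 4πr²|u|² over r ≤ 2.7λ.
A² is fixed by ∫₀^∞ 4πr²|u|² dr = 1, i.e. A² = (45·π·λ^7/2)^(−1).
Let t = r/λ; then A², 4π and the length scale all cancel, so P = ∫_{0}^{2.7} t^6·e^(-2·t) dt ÷ ∫_{0}^{∞} t^6·e^(-2·t) dt.
With ∫ t^6·e^(-2·t) dt = -(4·t^6 + 12·t^5 + 30·t^4 + 60·t^3 + 90·t^2 + 90·t + 45)·e^(-2·t)/8 + C, the region integral is ≈ 1.6781 and the full one is 45/8.
Taking the ratio yields P = 0.2983.

P ≈ 0.298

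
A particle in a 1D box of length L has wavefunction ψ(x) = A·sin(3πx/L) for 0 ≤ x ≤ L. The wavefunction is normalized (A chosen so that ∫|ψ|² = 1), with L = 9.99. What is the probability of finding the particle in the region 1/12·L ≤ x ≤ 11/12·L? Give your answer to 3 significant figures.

The probability is P = ∫ |ψ|² dx over [1/12·L, 11/12·L].
The normalization integral ∫|ψ|²dx over the whole domain equals L/2·A², and A² cancels in the ratio.
In terms of u = x/L (A² and the length scale cancel between numerator and denominator), P = [∫_{1/12}^{11/12} sin(3·π·u)^2 du] / [∫_{0}^{1} sin(3·π·u)^2 du].
An antiderivative of sin(3·π·u)^2 is u/2 - sin(6·π·u)/(12·π); evaluating from 1/12 to 11/12 gives 1/(6·π) + 5/12, while the full integral is 1/2.
This works out to P = (2 + 5·π)/(6·π).

P ≈ 0.939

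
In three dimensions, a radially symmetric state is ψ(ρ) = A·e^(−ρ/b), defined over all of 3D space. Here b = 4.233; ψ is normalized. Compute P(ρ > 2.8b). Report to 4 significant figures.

P ≈ 0.08239

P = ∫ |ψ|² 4πρ² dρ over ρ > 2.8b.
Normalization gives A² = 1/(π·b^3).
Let u = ρ/b; then A², 4π and the length scale all cancel, so P = ∫_{2.8}^{∞} u^2·e^(-2·u) du ÷ ∫_{0}^{∞} u^2·e^(-2·u) du.
Using ∫ u^2·e^(-2·u) du = -(2·u^2 + 2·u + 1)·e^(-2·u)/4, the numerator is 557·e^(-28/5)/100 and the denominator is 1/4.
Taking the ratio yields P = 0.082388.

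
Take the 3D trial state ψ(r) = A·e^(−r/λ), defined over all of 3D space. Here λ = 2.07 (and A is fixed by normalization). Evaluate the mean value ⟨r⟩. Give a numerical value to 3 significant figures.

⟨r⟩ = ∫ r |ψ|² 4πr² dr over the full domain.
Using ∫₀^∞ rⁿ e^(−αr) dr = n!/αⁿ⁺¹, evaluating both integrals, ⟨r⟩ = 3·λ/2.
With λ = 2.07, ⟨r⟩ = 3.105.

⟨r⟩ ≈ 3.11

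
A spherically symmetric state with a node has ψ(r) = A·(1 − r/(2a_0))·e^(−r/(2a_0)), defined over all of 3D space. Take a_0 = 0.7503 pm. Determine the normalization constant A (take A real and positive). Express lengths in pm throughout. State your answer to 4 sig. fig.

A ≈ 0.3069 pm^(-3/2)

Require ∫ |ψ|² 4πr² dr = 1 over the whole domain.
(Spherical symmetry: dV = 4πr² dr.)
Recall ∫₀^∞ r^m e^(−r/β) dr = m!·β^(m+1), carrying out the integral gives A² · 8·π·a_0^3.
Substituting a_0 = 0.7503 gives A² = 0.094201, so A = 0.30692.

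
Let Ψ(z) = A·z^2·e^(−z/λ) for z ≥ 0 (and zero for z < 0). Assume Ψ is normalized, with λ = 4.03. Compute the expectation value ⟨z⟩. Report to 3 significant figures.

⟨z⟩ ≈ 10.1

By definition ⟨z⟩ = ∫ z |Ψ(z)|² dz.
Using ∫₀^∞ zⁿ e^(−αz) dz = n!/αⁿ⁺¹, since the A² factors cancel between numerator and denominator, ⟨z⟩ = 5·λ/2.
Putting λ = 4.03 gives 10.08.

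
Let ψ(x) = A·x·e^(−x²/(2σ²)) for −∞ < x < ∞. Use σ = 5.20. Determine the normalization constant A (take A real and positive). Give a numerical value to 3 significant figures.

A ≈ 0.0896

The normalization condition is ∫|ψ|² dx = 1 from −∞ to ∞.
Differentiating ∫e^(−αx²) dx = √(π/α) under α to get the higher moments, ∫|ψ|² dx = A²·(√(π)·σ^3/2).
Setting this equal to 1 gives A² = 1/(√(π)·σ^3/2).
Plugging in σ = 5.20 yields A = 0.08958.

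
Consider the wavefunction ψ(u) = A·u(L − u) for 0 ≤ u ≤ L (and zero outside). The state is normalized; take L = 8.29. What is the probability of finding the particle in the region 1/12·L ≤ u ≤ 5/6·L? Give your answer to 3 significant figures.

P = ∫_{1/12·L}^{5/6·L} |ψ(u)|² du.
The normalization integral ∫|ψ|²du over the whole domain equals L^5/30·A², and A² cancels in the ratio.
Substituting t = u/L, A² and the length scale cancel in the ratio: P = ∫_{1/12}^{5/6} t^2·(1 - t)^2 dt / ∫_{0}^{1} t^2·(1 - t)^2 dt.
With ∫ t^2·(1 - t)^2 dt = t^3·(6·t^2 - 15·t + 10)/30 + C, the region integral is ≈ 0.031981 and the full one is 1/30.
This works out to P = 4421/4608.

P ≈ 0.959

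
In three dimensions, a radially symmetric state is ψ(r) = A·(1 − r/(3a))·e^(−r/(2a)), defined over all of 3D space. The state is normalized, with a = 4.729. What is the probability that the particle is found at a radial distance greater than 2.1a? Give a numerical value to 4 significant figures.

P ≈ 0.6685

Integrate the radial probability density 4πr²|ψ|² over r > 2.1a.
The full normalization integral is A²·[8·π·a^3/3] = 1, fixing A².
In terms of u = r/a (A², 4π and the length scale all cancel between numerator and denominator), P = [∫_{2.1}^{∞} u^2·(1 - u/3)^2·e^(-u) du] / [∫_{0}^{∞} u^2·(1 - u/3)^2·e^(-u) du].
Using ∫ u^2·(1 - u/3)^2·e^(-u) du = (-u^4 + 2·u^3 - 3·u^2 - 6·u - 6)·e^(-u)/9, the numerator is ≈ 0.445688 and the denominator is 2/3.
The region integral divided by the full integral gives P = 0.66853.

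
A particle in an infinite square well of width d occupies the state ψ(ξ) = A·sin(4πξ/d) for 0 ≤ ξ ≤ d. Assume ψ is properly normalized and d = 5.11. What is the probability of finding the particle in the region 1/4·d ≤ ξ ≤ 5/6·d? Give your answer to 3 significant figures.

P ≈ 0.549

|ψ|² is the probability density, so P = ∫_{1/4·d}^{5/6·d} |ψ|² dξ.
With A² fixed by ∫|ψ|² = 1, i.e. A² = (d/2)^(−1), substitute and integrate.
In terms of u = ξ/d (A² and the length scale cancel between numerator and denominator), P = [∫_{1/4}^{5/6} sin(4·π·u)^2 du] / [∫_{0}^{1} sin(4·π·u)^2 du].
Using ∫ sin(4·π·u)^2 du = u/2 - sin(4·π·u)·cos(4·π·u)/(8·π), the numerator is -√(3)/(32·π) + 7/24 and the denominator is 1/2.
Evaluating gives P = -√(3)/(16·π) + 7/12.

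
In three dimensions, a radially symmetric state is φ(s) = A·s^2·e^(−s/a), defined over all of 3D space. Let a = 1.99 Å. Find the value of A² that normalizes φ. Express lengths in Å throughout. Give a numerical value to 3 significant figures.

Require ∫ |φ|² 4πs² ds = 1 over the whole domain.
In 3D with spherical symmetry the volume element is 4πs² ds.
Recall ∫₀^∞ s^m e^(−s/β) ds = m!·β^(m+1), ∫|φ|² 4πs² ds = A²·(45·π·a^7/2).
Plugging in a = 1.99 yields A = 0.01070.

A^2 ≈ 0.000114 Å^(-7)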